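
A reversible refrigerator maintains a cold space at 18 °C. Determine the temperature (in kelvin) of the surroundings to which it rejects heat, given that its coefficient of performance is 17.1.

T_C = 18 °C → 18 + 273.15 = 291.15 K.
COP_R = T_C/(T_H − T_C) ⇒ T_H = T_C·(1 + 1/COP_R) = 291.15 × (1 + 1/17.1) = 308 K.

T_H ≈ 308 K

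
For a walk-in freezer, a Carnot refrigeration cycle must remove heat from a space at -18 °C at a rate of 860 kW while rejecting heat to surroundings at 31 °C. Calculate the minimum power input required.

T_H = 31 °C → 31 + 273.15 = 304.15 K.
T_C = -18 °C → -18 + 273.15 = 255.15 K.
COP_R = T_C/(T_H − T_C) = 255.15/49.00 = 5.2071.
W = Q_C/COP_R = 860/5.2071 = 165 kW.

Ẇ_in ≈ 165 kW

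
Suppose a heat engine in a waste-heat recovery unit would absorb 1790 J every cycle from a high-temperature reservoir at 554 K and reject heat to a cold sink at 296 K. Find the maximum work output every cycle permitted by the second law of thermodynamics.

The second-law ceiling is the Carnot efficiency, η_max = 1 − T_C/T_H = 1 − 296.00/554.00 = 0.4657.
W_max = η_max · Q_H = 0.4657 × 1790 = 834 J.

W_max ≈ 834 J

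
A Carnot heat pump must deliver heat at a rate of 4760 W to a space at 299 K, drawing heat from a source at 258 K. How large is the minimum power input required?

Ẇ_in ≈ 653 W

The Carnot heat-pump COP is COP_HP = T_H/(T_H − T_C) = 299.00/41.00 = 7.2927.
W = Q_H/COP_HP = 4760/7.2927 = 653 W.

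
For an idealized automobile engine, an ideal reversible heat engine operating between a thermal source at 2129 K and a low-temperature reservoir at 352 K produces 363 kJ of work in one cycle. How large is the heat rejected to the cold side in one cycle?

Carnot efficiency: η = 1 − T_C/T_H = 1 − 352.00/2129.00 = 0.8347.
Since Q_C/Q_H = T_C/T_H and Q_H = W/η, Q_C = W·T_C/(T_H − T_C) = 363 × 352.00/1777.00 = 71.91 kJ.

Q_C ≈ 71.91 kJ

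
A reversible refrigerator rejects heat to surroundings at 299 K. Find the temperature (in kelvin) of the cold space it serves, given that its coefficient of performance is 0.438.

T_C ≈ 91.1 K

COP_R = T_C/(T_H − T_C) ⇒ T_C = T_H·COP_R/(1 + COP_R) = 299.00 × 0.438/(1 + 0.438) = 91.1 K.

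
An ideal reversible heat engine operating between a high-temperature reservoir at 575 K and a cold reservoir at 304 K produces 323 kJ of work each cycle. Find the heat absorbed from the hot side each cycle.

η_rev = 1 − T_C/T_H = 1 − 304.00/575.00 = 0.4713.
Q_H = W/η = 323/0.4713 = 685 kJ.

Q_H ≈ 685 kJ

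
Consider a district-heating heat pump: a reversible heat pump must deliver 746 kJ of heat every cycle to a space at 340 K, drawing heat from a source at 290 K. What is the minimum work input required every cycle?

Reversible heating COP: COP_HP = T_H/(T_H − T_C) = 340.00/50.00 = 6.8000.
W = Q_H/COP_HP = 746/6.8000 = 109.7 kJ.

W_in ≈ 109.7 kJ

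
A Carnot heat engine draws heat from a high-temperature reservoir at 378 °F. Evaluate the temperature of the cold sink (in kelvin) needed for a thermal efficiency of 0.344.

T_C ≈ 305.3 K

T_H = 378 °F → (378 − 32) × 5/9 = 192.22 °C = 465.37 K.
From η = 1 − T_C/T_H, T_C = T_H·(1 − η) = 465.37 × (1 − 0.344) = 305.3 K.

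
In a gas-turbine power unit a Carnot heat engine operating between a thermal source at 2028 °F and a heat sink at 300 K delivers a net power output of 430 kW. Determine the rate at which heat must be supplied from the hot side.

T_H = 2028 °F → (2028 − 32) × 5/9 = 1108.89 °C = 1382.04 K.
Carnot efficiency: η = 1 − T_C/T_H = 1 − 300.00/1382.04 = 0.7829.
Q_H = W/η = 430/0.7829 = 549 kW.

Q̇_H ≈ 549 kW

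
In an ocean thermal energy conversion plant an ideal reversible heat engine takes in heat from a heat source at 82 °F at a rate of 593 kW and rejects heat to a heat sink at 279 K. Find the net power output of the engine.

Ẇ ≈ 43.2 kW

T_H = 82 °F → (82 − 32) × 5/9 = 27.78 °C = 300.93 K.
Carnot efficiency: η = 1 − T_C/T_H = 1 − 279.00/300.93 = 0.0729.
W = η·Q_H = 0.0729 × 593 = 43.2 kW.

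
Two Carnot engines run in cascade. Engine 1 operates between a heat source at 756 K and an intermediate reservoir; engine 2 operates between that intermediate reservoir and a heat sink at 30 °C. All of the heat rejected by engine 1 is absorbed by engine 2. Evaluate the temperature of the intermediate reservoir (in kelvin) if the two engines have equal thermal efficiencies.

T_m ≈ 479 K

T_C = 30 °C → 30 + 273.15 = 303.15 K.
Equal efficiencies require 1 − T_m/T_H = 1 − T_C/T_m, i.e. T_m/T_H = T_C/T_m, so T_m = √(T_H·T_C) = √(756.00 × 303.15) = 479 K.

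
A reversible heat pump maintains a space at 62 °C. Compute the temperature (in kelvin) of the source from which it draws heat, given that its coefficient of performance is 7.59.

T_C ≈ 291.0 K

T_H = 62 °C → 62 + 273.15 = 335.15 K.
COP_HP = T_H/(T_H − T_C) ⇒ T_C = T_H·(COP_HP − 1)/COP_HP = 335.15 × (7.59 − 1)/7.59 = 291.0 K.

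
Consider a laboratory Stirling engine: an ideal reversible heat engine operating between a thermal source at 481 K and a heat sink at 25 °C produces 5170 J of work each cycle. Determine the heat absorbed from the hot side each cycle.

Q_H ≈ 13600 J

T_C = 25 °C → 25 + 273.15 = 298.15 K.
Carnot efficiency: η = 1 − T_C/T_H = 1 − 298.15/481.00 = 0.3801.
Q_H = W/η = 5170/0.3801 = 13600 J.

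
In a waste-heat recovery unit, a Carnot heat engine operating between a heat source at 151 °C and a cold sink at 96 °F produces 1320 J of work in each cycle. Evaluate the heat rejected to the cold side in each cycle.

T_H = 151 °C → 151 + 273.15 = 424.15 K.
T_C = 96 °F → (96 − 32) × 5/9 = 35.56 °C = 308.71 K.
Carnot efficiency: η = 1 − T_C/T_H = 1 − 308.71/424.15 = 0.2722.
Since Q_C/Q_H = T_C/T_H and Q_H = W/η, Q_C = W·T_C/(T_H − T_C) = 1320 × 308.71/115.44 = 3530 J.

Q_C ≈ 3530 J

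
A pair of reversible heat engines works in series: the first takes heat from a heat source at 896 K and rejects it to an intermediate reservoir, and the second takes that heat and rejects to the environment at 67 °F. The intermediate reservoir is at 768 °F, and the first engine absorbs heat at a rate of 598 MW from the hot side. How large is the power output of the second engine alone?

Ẇ₂ ≈ 259.9 MW

T_C = 67 °F → (67 − 32) × 5/9 = 19.44 °C = 292.59 K.
T_m = 768 °F → (768 − 32) × 5/9 = 408.89 °C = 682.04 K.
Heat entering the second stage: Q_m = Q_H·(T_m/T_H) = 598 × 682.04/896.00 = 455.2 MW.
Second-stage efficiency η₂ = 1 − T_C/T_m = 1 − 292.59/682.04 = 0.5710, so W₂ = η₂·Q_m = 259.9 MW.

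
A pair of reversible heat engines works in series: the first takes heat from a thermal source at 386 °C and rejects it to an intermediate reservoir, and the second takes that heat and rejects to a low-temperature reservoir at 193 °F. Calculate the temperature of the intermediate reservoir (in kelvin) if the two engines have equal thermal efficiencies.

T_m ≈ 488.9 K

T_H = 386 °C → 386 + 273.15 = 659.15 K.
T_C = 193 °F → (193 − 32) × 5/9 = 89.44 °C = 362.59 K.
Equal efficiencies require 1 − T_m/T_H = 1 − T_C/T_m, i.e. T_m/T_H = T_C/T_m, so T_m = √(T_H·T_C) = √(659.15 × 362.59) = 488.9 K.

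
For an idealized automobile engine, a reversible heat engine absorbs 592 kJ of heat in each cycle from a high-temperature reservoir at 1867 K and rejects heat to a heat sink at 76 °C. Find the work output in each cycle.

T_C = 76 °C → 76 + 273.15 = 349.15 K.
Carnot efficiency: η = 1 − T_C/T_H = 1 − 349.15/1867.00 = 0.8130.
W = η·Q_H = 0.8130 × 592 = 481.3 kJ.

W ≈ 481.3 kJ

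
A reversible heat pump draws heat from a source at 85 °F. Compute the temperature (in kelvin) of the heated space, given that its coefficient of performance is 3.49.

T_C = 85 °F → (85 − 32) × 5/9 = 29.44 °C = 302.59 K.
COP_HP = T_H/(T_H − T_C) ⇒ T_H = T_C·COP_HP/(COP_HP − 1) = 302.59 × 3.49/(3.49 − 1) = 424 K.

T_H ≈ 424 K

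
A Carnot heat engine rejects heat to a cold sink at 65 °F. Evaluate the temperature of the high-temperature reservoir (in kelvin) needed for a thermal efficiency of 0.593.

T_H ≈ 716 K

T_C = 65 °F → (65 − 32) × 5/9 = 18.33 °C = 291.48 K.
From η = 1 − T_C/T_H, solving for T_H gives T_H = T_C/(1 − η) = 291.48/(1 − 0.593) = 716 K.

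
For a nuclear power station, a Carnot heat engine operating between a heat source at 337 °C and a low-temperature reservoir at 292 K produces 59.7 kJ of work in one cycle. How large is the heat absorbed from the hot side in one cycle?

T_H = 337 °C → 337 + 273.15 = 610.15 K.
Since the cycle is reversible, η = 1 − T_C/T_H = 1 − 292.00/610.15 = 0.5214.
Q_H = W/η = 59.7/0.5214 = 114.5 kJ.

Q_H ≈ 114.5 kJ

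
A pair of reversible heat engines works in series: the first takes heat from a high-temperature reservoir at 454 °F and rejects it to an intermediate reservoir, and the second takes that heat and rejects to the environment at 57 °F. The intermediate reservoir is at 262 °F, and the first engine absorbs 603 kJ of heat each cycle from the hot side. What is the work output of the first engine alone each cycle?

T_H = 454 °F → (454 − 32) × 5/9 = 234.44 °C = 507.59 K.
T_C = 57 °F → (57 − 32) × 5/9 = 13.89 °C = 287.04 K.
T_m = 262 °F → (262 − 32) × 5/9 = 127.78 °C = 400.93 K.
First-stage efficiency η₁ = 1 − T_m/T_H = 1 − 400.93/507.59 = 0.2101.
W₁ = η₁·Q_H = 0.2101 × 603 = 127 kJ.

W₁ ≈ 127 kJ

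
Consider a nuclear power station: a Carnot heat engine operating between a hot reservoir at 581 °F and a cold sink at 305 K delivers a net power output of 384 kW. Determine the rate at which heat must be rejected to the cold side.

Q̇_C ≈ 429 kW

T_H = 581 °F → (581 − 32) × 5/9 = 305.00 °C = 578.15 K.
Since the cycle is reversible, η = 1 − T_C/T_H = 1 − 305.00/578.15 = 0.4725.
Since Q_C/Q_H = T_C/T_H and Q_H = W/η, Q_C = W·T_C/(T_H − T_C) = 384 × 305.00/273.15 = 429 kW.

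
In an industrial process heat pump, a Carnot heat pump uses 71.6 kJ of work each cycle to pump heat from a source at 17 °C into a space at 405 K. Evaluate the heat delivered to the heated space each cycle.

T_C = 17 °C → 17 + 273.15 = 290.15 K.
COP_HP = T_H/(T_H − T_C) = 405.00/114.85 = 3.5263.
Q_H = COP_HP · W = 3.5263 × 71.6 = 252.5 kJ.

Q_H ≈ 252.5 kJ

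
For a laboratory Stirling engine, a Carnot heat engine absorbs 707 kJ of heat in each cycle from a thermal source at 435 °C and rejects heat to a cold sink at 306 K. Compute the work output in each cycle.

W ≈ 401 kJ

T_H = 435 °C → 435 + 273.15 = 708.15 K.
For a reversible engine, η = 1 − T_C/T_H = 1 − 306.00/708.15 = 0.5679.
W = η·Q_H = 0.5679 × 707 = 401 kJ.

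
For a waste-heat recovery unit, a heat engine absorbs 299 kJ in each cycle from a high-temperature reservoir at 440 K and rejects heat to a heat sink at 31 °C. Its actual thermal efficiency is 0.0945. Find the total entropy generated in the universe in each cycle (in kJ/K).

ΔS_univ ≈ 0.211 kJ/K

T_C = 31 °C → 31 + 273.15 = 304.15 K.
W = η·Q_H = 0.0945 × 299 = 28.26 kJ, so Q_C = Q_H − W = 270.7 kJ.
Entropy balance on the reservoirs: −Q_H/T_H = -0.6795 kJ/K, +Q_C/T_C = 0.8902 kJ/K.
ΔS_univ = −Q_H/T_H + Q_C/T_C = 0.211 kJ/K (> 0, since η = 0.0945 < η_Carnot = 0.309).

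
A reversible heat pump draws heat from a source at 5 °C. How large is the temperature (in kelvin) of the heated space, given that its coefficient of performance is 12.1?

T_H ≈ 303 K

T_C = 5 °C → 5 + 273.15 = 278.15 K.
COP_HP = T_H/(T_H − T_C) ⇒ T_H = T_C·COP_HP/(COP_HP − 1) = 278.15 × 12.1/(12.1 − 1) = 303 K.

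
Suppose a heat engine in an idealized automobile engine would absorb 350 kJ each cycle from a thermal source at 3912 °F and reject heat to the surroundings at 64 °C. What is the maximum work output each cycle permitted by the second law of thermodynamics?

T_H = 3912 °F → (3912 − 32) × 5/9 = 2155.56 °C = 2428.71 K.
T_C = 64 °C → 64 + 273.15 = 337.15 K.
The upper bound on efficiency is η_max = 1 − T_C/T_H = 1 − 337.15/2428.71 = 0.8612.
W_max = η_max · Q_H = 0.8612 × 350 = 301.4 kJ.

W_max ≈ 301.4 kJ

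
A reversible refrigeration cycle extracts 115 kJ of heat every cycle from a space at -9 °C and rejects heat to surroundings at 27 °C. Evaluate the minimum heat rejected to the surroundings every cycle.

T_H = 27 °C → 27 + 273.15 = 300.15 K.
T_C = -9 °C → -9 + 273.15 = 264.15 K.
For a reversible cycle Q_H/Q_C = T_H/T_C, so Q_H = Q_C·T_H/T_C = 115 × 300.15/264.15 = 130.7 kJ.

Q_H ≈ 130.7 kJ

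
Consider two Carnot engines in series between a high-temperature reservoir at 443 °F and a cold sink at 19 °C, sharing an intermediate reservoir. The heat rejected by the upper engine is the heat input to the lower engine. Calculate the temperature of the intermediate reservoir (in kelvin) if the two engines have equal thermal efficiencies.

T_m ≈ 383 K

T_H = 443 °F → (443 − 32) × 5/9 = 228.33 °C = 501.48 K.
T_C = 19 °C → 19 + 273.15 = 292.15 K.
Equal efficiencies require 1 − T_m/T_H = 1 − T_C/T_m, i.e. T_m/T_H = T_C/T_m, so T_m = √(T_H·T_C) = √(501.48 × 292.15) = 383 K.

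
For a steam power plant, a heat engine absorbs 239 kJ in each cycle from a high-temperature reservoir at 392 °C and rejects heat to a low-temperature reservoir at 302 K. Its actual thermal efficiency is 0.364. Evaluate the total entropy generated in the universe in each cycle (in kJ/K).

ΔS_univ ≈ 0.144 kJ/K

T_H = 392 °C → 392 + 273.15 = 665.15 K.
W = η·Q_H = 0.364 × 239 = 87.00 kJ, so Q_C = Q_H − W = 152.0 kJ.
Reservoir entropy changes: ΔS_H = −Q_H/T_H = −239/665.15 = -0.3593 kJ/K and ΔS_C = +Q_C/T_C = 152.0/302.00 = 0.5033 kJ/K.
ΔS_univ = −Q_H/T_H + Q_C/T_C = 0.144 kJ/K (> 0, since η = 0.364 < η_Carnot = 0.546).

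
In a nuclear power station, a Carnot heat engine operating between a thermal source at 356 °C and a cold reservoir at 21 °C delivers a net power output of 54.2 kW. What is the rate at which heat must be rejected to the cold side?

Q̇_C ≈ 47.6 kW

T_H = 356 °C → 356 + 273.15 = 629.15 K.
T_C = 21 °C → 21 + 273.15 = 294.15 K.
η_rev = 1 − T_C/T_H = 1 − 294.15/629.15 = 0.5325.
Since Q_C/Q_H = T_C/T_H and Q_H = W/η, Q_C = W·T_C/(T_H − T_C) = 54.2 × 294.15/335.00 = 47.6 kW.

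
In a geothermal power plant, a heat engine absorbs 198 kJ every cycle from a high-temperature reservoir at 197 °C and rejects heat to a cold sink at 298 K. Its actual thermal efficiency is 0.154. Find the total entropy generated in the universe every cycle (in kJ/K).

T_H = 197 °C → 197 + 273.15 = 470.15 K.
W = η·Q_H = 0.154 × 198 = 30.49 kJ, so Q_C = Q_H − W = 167.5 kJ.
Reservoir entropy changes: ΔS_H = −Q_H/T_H = −198/470.15 = -0.4211 kJ/K and ΔS_C = +Q_C/T_C = 167.5/298.00 = 0.5621 kJ/K.
ΔS_univ = −Q_H/T_H + Q_C/T_C = 0.141 kJ/K (> 0, since η = 0.154 < η_Carnot = 0.366).

ΔS_univ ≈ 0.141 kJ/K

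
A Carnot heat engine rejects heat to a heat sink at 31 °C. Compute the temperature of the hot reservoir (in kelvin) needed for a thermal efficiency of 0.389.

T_C = 31 °C → 31 + 273.15 = 304.15 K.
From η = 1 − T_C/T_H, solving for T_H gives T_H = T_C/(1 − η) = 304.15/(1 − 0.389) = 497.8 K.

T_H ≈ 497.8 K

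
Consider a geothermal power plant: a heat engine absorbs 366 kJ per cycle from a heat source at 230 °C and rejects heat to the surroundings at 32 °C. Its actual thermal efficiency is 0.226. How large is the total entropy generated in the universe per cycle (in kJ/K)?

T_H = 230 °C → 230 + 273.15 = 503.15 K.
T_C = 32 °C → 32 + 273.15 = 305.15 K.
W = η·Q_H = 0.226 × 366 = 82.72 kJ, so Q_C = Q_H − W = 283.3 kJ.
Entropy balance on the reservoirs: −Q_H/T_H = -0.7274 kJ/K, +Q_C/T_C = 0.9283 kJ/K.
ΔS_univ = −Q_H/T_H + Q_C/T_C = 0.201 kJ/K (> 0, since η = 0.226 < η_Carnot = 0.394).

ΔS_univ ≈ 0.201 kJ/K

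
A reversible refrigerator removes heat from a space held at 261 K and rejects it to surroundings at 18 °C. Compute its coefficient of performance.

T_H = 18 °C → 18 + 273.15 = 291.15 K.
Carnot COP: COP_R = T_C/(T_H − T_C) = 261.00/(291.15 − 261.00) = 8.657.

COP_R ≈ 8.657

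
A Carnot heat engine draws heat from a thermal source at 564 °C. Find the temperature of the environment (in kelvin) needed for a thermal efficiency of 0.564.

T_H = 564 °C → 564 + 273.15 = 837.15 K.
From η = 1 − T_C/T_H, T_C = T_H·(1 − η) = 837.15 × (1 − 0.564) = 365 K.

T_C ≈ 365 K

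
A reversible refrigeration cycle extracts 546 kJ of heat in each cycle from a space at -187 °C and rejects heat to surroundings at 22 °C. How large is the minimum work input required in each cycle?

T_H = 22 °C → 22 + 273.15 = 295.15 K.
T_C = -187 °C → -187 + 273.15 = 86.15 K.
Carnot COP: COP_R = T_C/(T_H − T_C) = 86.15/209.00 = 0.4122.
W = Q_C/COP_R = 546/0.4122 = 1325 kJ.

W_in ≈ 1325 kJ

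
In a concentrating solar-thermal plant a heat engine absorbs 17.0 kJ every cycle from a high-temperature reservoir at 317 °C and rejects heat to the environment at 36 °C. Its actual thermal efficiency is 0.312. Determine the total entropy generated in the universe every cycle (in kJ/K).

ΔS_univ ≈ 0.00903 kJ/K

T_H = 317 °C → 317 + 273.15 = 590.15 K.
T_C = 36 °C → 36 + 273.15 = 309.15 K.
W = η·Q_H = 0.312 × 17.0 = 5.304 kJ, so Q_C = Q_H − W = 11.70 kJ.
The hot reservoir loses entropy Q_H/T_H = 17.0/590.15 = 0.02881 kJ/K; the cold reservoir gains Q_C/T_C = 11.70/309.15 = 0.03783 kJ/K.
ΔS_univ = −Q_H/T_H + Q_C/T_C = 0.00903 kJ/K (> 0, since η = 0.312 < η_Carnot = 0.476).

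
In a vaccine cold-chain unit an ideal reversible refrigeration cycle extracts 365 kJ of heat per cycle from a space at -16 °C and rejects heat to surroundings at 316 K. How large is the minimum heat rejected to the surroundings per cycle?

Q_H ≈ 448.5 kJ

T_C = -16 °C → -16 + 273.15 = 257.15 K.
For a reversible cycle Q_H/Q_C = T_H/T_C, so Q_H = Q_C·T_H/T_C = 365 × 316.00/257.15 = 448.5 kJ.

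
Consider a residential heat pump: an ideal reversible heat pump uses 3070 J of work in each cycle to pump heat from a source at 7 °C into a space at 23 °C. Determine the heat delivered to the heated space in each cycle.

Q_H ≈ 56800 J

T_H = 23 °C → 23 + 273.15 = 296.15 K.
T_C = 7 °C → 7 + 273.15 = 280.15 K.
The Carnot heat-pump COP is COP_HP = T_H/(T_H − T_C) = 296.15/16.00 = 18.5094.
Q_H = COP_HP · W = 18.5094 × 3070 = 56800 J.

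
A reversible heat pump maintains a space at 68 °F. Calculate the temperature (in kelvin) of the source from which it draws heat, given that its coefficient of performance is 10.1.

T_H = 68 °F → (68 − 32) × 5/9 = 20.00 °C = 293.15 K.
COP_HP = T_H/(T_H − T_C) ⇒ T_C = T_H·(COP_HP − 1)/COP_HP = 293.15 × (10.1 − 1)/10.1 = 264 K.

T_C ≈ 264 K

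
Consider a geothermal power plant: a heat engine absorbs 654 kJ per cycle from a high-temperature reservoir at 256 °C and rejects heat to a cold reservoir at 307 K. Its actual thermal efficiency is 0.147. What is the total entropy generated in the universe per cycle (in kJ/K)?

ΔS_univ ≈ 0.581 kJ/K

T_H = 256 °C → 256 + 273.15 = 529.15 K.
W = η·Q_H = 0.147 × 654 = 96.14 kJ, so Q_C = Q_H − W = 557.9 kJ.
Reservoir entropy changes: ΔS_H = −Q_H/T_H = −654/529.15 = -1.236 kJ/K and ΔS_C = +Q_C/T_C = 557.9/307.00 = 1.817 kJ/K.
ΔS_univ = −Q_H/T_H + Q_C/T_C = 0.581 kJ/K (> 0, since η = 0.147 < η_Carnot = 0.420).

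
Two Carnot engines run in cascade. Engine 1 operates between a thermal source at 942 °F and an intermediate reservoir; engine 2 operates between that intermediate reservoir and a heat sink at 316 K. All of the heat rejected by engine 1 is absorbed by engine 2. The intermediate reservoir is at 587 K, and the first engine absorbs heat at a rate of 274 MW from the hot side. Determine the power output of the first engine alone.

T_H = 942 °F → (942 − 32) × 5/9 = 505.56 °C = 778.71 K.
First-stage efficiency η₁ = 1 − T_m/T_H = 1 − 587.00/778.71 = 0.2462.
W₁ = η₁·Q_H = 0.2462 × 274 = 67.45 MW.

Ẇ₁ ≈ 67.45 MW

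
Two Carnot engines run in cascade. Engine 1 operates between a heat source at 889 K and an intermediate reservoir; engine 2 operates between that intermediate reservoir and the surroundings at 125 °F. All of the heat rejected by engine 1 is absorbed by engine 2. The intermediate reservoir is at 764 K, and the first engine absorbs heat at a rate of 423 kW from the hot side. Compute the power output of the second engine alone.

Ẇ₂ ≈ 209.0 kW

T_C = 125 °F → (125 − 32) × 5/9 = 51.67 °C = 324.82 K.
Heat entering the second stage: Q_m = Q_H·(T_m/T_H) = 423 × 764.00/889.00 = 363.5 kW.
Second-stage efficiency η₂ = 1 − T_C/T_m = 1 − 324.82/764.00 = 0.5748, so W₂ = η₂·Q_m = 209.0 kW.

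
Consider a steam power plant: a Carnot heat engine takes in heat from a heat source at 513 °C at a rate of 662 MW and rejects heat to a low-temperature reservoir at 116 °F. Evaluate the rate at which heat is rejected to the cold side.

Q̇_C ≈ 269 MW

T_H = 513 °C → 513 + 273.15 = 786.15 K.
T_C = 116 °F → (116 − 32) × 5/9 = 46.67 °C = 319.82 K.
For a reversible engine, η = 1 − T_C/T_H = 1 − 319.82/786.15 = 0.5932.
For a reversible cycle Q_C/Q_H = T_C/T_H, so Q_C = 662 × 319.82/786.15 = 269 MW.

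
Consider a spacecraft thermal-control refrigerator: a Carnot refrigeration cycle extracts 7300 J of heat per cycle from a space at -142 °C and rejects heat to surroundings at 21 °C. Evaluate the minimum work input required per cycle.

W_in ≈ 9070 J

T_H = 21 °C → 21 + 273.15 = 294.15 K.
T_C = -142 °C → -142 + 273.15 = 131.15 K.
The reversible coefficient of performance is COP_R = T_C/(T_H − T_C) = 131.15/163.00 = 0.8046.
W = Q_C/COP_R = 7300/0.8046 = 9070 J.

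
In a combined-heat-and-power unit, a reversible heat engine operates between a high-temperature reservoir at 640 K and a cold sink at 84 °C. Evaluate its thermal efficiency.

η ≈ 0.442

T_C = 84 °C → 84 + 273.15 = 357.15 K.
Since the cycle is reversible, η = 1 − T_C/T_H = 1 − 357.15/640.00 = 0.442.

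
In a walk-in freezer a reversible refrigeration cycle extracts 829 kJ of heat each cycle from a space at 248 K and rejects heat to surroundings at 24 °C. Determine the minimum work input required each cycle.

W_in ≈ 164 kJ

T_H = 24 °C → 24 + 273.15 = 297.15 K.
The reversible coefficient of performance is COP_R = T_C/(T_H − T_C) = 248.00/49.15 = 5.0458.
W = Q_C/COP_R = 829/5.0458 = 164 kJ.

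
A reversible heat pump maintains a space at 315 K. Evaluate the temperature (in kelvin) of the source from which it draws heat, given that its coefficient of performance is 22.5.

T_C ≈ 301 K

COP_HP = T_H/(T_H − T_C) ⇒ T_C = T_H·(COP_HP − 1)/COP_HP = 315.00 × (22.5 − 1)/22.5 = 301 K.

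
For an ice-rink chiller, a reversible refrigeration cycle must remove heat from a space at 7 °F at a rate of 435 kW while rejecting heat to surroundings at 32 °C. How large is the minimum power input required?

Ẇ_in ≈ 77.0 kW

T_H = 32 °C → 32 + 273.15 = 305.15 K.
T_C = 7 °F → (7 − 32) × 5/9 = -13.89 °C = 259.26 K.
The reversible coefficient of performance is COP_R = T_C/(T_H − T_C) = 259.26/45.89 = 5.6498.
W = Q_C/COP_R = 435/5.6498 = 77.0 kW.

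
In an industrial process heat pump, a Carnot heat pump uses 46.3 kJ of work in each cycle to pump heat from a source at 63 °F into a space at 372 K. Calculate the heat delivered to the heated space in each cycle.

Q_H ≈ 211 kJ

T_C = 63 °F → (63 − 32) × 5/9 = 17.22 °C = 290.37 K.
Reversible heating COP: COP_HP = T_H/(T_H − T_C) = 372.00/81.63 = 4.5573.
Q_H = COP_HP · W = 4.5573 × 46.3 = 211 kJ.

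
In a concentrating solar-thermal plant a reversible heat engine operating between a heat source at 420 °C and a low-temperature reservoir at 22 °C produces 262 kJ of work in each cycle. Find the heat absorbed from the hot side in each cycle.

T_H = 420 °C → 420 + 273.15 = 693.15 K.
T_C = 22 °C → 22 + 273.15 = 295.15 K.
For a reversible engine, η = 1 − T_C/T_H = 1 − 295.15/693.15 = 0.5742.
Q_H = W/η = 262/0.5742 = 456.3 kJ.

Q_H ≈ 456.3 kJ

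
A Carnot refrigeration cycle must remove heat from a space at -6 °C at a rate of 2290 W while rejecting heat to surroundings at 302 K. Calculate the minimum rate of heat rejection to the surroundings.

T_C = -6 °C → -6 + 273.15 = 267.15 K.
For a reversible cycle Q_H/Q_C = T_H/T_C, so Q_H = Q_C·T_H/T_C = 2290 × 302.00/267.15 = 2590 W.

Q̇_H ≈ 2590 W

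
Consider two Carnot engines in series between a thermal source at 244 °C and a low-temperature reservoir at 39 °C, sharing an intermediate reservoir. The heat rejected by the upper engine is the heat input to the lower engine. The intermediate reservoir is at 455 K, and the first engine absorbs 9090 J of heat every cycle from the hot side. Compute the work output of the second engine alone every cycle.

T_H = 244 °C → 244 + 273.15 = 517.15 K.
T_C = 39 °C → 39 + 273.15 = 312.15 K.
Heat entering the second stage: Q_m = Q_H·(T_m/T_H) = 9090 × 455.00/517.15 = 8000 J.
Second-stage efficiency η₂ = 1 − T_C/T_m = 1 − 312.15/455.00 = 0.3140, so W₂ = η₂·Q_m = 2510 J.

W₂ ≈ 2510 J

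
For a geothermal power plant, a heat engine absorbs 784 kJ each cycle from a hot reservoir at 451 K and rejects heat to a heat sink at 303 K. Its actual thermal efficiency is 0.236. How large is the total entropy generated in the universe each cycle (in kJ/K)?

W = η·Q_H = 0.236 × 784 = 185.0 kJ, so Q_C = Q_H − W = 599.0 kJ.
Reservoir entropy changes: ΔS_H = −Q_H/T_H = −784/451.00 = -1.738 kJ/K and ΔS_C = +Q_C/T_C = 599.0/303.00 = 1.977 kJ/K.
ΔS_univ = −Q_H/T_H + Q_C/T_C = 0.238 kJ/K (> 0, since η = 0.236 < η_Carnot = 0.328).

ΔS_univ ≈ 0.238 kJ/K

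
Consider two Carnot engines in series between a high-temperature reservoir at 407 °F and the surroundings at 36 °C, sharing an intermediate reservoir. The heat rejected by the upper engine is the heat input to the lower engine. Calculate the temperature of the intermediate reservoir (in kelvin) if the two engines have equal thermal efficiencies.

T_H = 407 °F → (407 − 32) × 5/9 = 208.33 °C = 481.48 K.
T_C = 36 °C → 36 + 273.15 = 309.15 K.
Equal efficiencies require 1 − T_m/T_H = 1 − T_C/T_m, i.e. T_m/T_H = T_C/T_m, so T_m = √(T_H·T_C) = √(481.48 × 309.15) = 386 K.

T_m ≈ 386 K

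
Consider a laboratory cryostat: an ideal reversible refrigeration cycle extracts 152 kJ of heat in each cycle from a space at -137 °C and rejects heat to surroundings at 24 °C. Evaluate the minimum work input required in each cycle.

W_in ≈ 180 kJ

T_H = 24 °C → 24 + 273.15 = 297.15 K.
T_C = -137 °C → -137 + 273.15 = 136.15 K.
The reversible coefficient of performance is COP_R = T_C/(T_H − T_C) = 136.15/161.00 = 0.8457.
W = Q_C/COP_R = 152/0.8457 = 180 kJ.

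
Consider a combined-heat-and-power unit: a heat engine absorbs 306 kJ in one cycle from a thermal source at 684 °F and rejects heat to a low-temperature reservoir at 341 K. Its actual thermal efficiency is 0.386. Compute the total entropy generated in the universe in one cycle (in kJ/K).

ΔS_univ ≈ 0.0694 kJ/K

T_H = 684 °F → (684 − 32) × 5/9 = 362.22 °C = 635.37 K.
W = η·Q_H = 0.386 × 306 = 118.1 kJ, so Q_C = Q_H − W = 187.9 kJ.
The hot reservoir loses entropy Q_H/T_H = 306/635.37 = 0.4816 kJ/K; the cold reservoir gains Q_C/T_C = 187.9/341.00 = 0.5510 kJ/K.
ΔS_univ = −Q_H/T_H + Q_C/T_C = 0.0694 kJ/K (> 0, since η = 0.386 < η_Carnot = 0.463).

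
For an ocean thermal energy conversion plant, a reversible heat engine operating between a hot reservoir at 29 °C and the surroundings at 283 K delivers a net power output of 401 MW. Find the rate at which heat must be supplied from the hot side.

Q̇_H ≈ 6330 MW

T_H = 29 °C → 29 + 273.15 = 302.15 K.
Carnot efficiency: η = 1 − T_C/T_H = 1 − 283.00/302.15 = 0.0634.
Q_H = W/η = 401/0.0634 = 6330 MW.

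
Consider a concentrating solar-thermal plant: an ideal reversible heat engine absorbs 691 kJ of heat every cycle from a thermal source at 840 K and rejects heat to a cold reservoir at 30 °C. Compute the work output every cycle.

W ≈ 441.6 kJ

T_C = 30 °C → 30 + 273.15 = 303.15 K.
η_rev = 1 − T_C/T_H = 1 − 303.15/840.00 = 0.6391.
W = η·Q_H = 0.6391 × 691 = 441.6 kJ.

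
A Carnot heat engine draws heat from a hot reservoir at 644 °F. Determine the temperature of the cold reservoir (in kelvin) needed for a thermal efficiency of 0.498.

T_C ≈ 308 K

T_H = 644 °F → (644 − 32) × 5/9 = 340.00 °C = 613.15 K.
From η = 1 − T_C/T_H, T_C = T_H·(1 − η) = 613.15 × (1 − 0.498) = 308 K.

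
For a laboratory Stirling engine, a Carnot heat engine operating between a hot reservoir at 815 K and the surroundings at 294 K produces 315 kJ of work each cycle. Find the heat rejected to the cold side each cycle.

The Carnot efficiency is η = 1 − T_C/T_H = 1 − 294.00/815.00 = 0.6393.
Since Q_C/Q_H = T_C/T_H and Q_H = W/η, Q_C = W·T_C/(T_H − T_C) = 315 × 294.00/521.00 = 178 kJ.

Q_C ≈ 178 kJ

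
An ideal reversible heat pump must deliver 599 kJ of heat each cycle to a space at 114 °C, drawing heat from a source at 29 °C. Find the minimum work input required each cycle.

T_H = 114 °C → 114 + 273.15 = 387.15 K.
T_C = 29 °C → 29 + 273.15 = 302.15 K.
For a reversible heat pump, COP_HP = T_H/(T_H − T_C) = 387.15/85.00 = 4.5547.
W = Q_H/COP_HP = 599/4.5547 = 132 kJ.

W_in ≈ 132 kJ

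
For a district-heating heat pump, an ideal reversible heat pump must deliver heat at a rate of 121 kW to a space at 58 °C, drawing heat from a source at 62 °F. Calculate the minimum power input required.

T_H = 58 °C → 58 + 273.15 = 331.15 K.
T_C = 62 °F → (62 − 32) × 5/9 = 16.67 °C = 289.82 K.
COP_HP = T_H/(T_H − T_C) = 331.15/41.33 = 8.0117.
W = Q_H/COP_HP = 121/8.0117 = 15.10 kW.

Ẇ_in ≈ 15.10 kW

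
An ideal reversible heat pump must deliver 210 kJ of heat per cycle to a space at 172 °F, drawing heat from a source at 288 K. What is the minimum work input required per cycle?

W_in ≈ 37.7 kJ

T_H = 172 °F → (172 − 32) × 5/9 = 77.78 °C = 350.93 K.
Reversible heating COP: COP_HP = T_H/(T_H − T_C) = 350.93/62.93 = 5.5767.
W = Q_H/COP_HP = 210/5.5767 = 37.7 kJ.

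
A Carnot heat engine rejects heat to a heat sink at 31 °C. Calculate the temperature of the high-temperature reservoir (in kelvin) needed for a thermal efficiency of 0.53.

T_C = 31 °C → 31 + 273.15 = 304.15 K.
From η = 1 − T_C/T_H, solving for T_H gives T_H = T_C/(1 − η) = 304.15/(1 − 0.53) = 647 K.

T_H ≈ 647 K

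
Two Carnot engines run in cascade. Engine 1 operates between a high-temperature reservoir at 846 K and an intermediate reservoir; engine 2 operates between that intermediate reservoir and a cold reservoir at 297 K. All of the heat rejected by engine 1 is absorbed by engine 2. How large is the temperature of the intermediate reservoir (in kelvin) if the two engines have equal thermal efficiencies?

T_m ≈ 501 K

Equal efficiencies require 1 − T_m/T_H = 1 − T_C/T_m, i.e. T_m/T_H = T_C/T_m, so T_m = √(T_H·T_C) = √(846.00 × 297.00) = 501 K.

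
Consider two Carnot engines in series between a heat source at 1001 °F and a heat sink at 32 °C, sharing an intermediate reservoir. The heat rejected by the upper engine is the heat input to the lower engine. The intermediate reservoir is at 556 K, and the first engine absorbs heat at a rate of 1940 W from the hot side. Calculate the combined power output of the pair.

Ẇ_total ≈ 1210 W

T_H = 1001 °F → (1001 − 32) × 5/9 = 538.33 °C = 811.48 K.
T_C = 32 °C → 32 + 273.15 = 305.15 K.
Two reversible stages in series are equivalent to a single Carnot engine between T_H and T_C, so η_total = 1 − T_C/T_H = 1 − 305.15/811.48 = 0.6240.
W_total = η_total · Q_H = 0.6240 × 1940 = 1210 W.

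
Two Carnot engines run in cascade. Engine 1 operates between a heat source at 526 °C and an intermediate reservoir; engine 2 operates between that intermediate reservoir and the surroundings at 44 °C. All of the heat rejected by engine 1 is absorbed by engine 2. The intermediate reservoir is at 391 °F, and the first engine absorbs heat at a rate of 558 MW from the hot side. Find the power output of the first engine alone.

T_H = 526 °C → 526 + 273.15 = 799.15 K.
T_C = 44 °C → 44 + 273.15 = 317.15 K.
T_m = 391 °F → (391 − 32) × 5/9 = 199.44 °C = 472.59 K.
First-stage efficiency η₁ = 1 − T_m/T_H = 1 − 472.59/799.15 = 0.4086.
W₁ = η₁·Q_H = 0.4086 × 558 = 228.0 MW.

Ẇ₁ ≈ 228.0 MW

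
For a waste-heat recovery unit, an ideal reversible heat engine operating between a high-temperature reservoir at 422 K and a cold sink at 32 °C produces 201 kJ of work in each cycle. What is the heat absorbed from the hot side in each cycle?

T_C = 32 °C → 32 + 273.15 = 305.15 K.
Since the cycle is reversible, η = 1 − T_C/T_H = 1 − 305.15/422.00 = 0.2769.
Q_H = W/η = 201/0.2769 = 725.9 kJ.

Q_H ≈ 725.9 kJ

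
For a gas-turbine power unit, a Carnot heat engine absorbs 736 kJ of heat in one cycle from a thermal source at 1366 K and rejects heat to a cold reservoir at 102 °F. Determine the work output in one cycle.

T_C = 102 °F → (102 − 32) × 5/9 = 38.89 °C = 312.04 K.
The Carnot efficiency is η = 1 − T_C/T_H = 1 − 312.04/1366.00 = 0.7716.
W = η·Q_H = 0.7716 × 736 = 568 kJ.

W ≈ 568 kJ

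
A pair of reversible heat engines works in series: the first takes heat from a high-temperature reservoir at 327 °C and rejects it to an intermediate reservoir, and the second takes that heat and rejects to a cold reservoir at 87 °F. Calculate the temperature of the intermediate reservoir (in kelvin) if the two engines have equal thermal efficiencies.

T_H = 327 °C → 327 + 273.15 = 600.15 K.
T_C = 87 °F → (87 − 32) × 5/9 = 30.56 °C = 303.71 K.
Equal efficiencies require 1 − T_m/T_H = 1 − T_C/T_m, i.e. T_m/T_H = T_C/T_m, so T_m = √(T_H·T_C) = √(600.15 × 303.71) = 427 K.

T_m ≈ 427 K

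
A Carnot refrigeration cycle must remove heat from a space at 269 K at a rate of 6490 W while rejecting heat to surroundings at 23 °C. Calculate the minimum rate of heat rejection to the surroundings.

T_H = 23 °C → 23 + 273.15 = 296.15 K.
For a reversible cycle Q_H/Q_C = T_H/T_C, so Q_H = Q_C·T_H/T_C = 6490 × 296.15/269.00 = 7150 W.

Q̇_H ≈ 7150 W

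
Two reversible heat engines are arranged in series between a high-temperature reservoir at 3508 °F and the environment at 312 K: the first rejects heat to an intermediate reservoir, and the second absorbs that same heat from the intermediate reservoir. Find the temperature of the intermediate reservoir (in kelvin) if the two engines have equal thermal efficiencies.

T_H = 3508 °F → (3508 − 32) × 5/9 = 1931.11 °C = 2204.26 K.
Equal efficiencies require 1 − T_m/T_H = 1 − T_C/T_m, i.e. T_m/T_H = T_C/T_m, so T_m = √(T_H·T_C) = √(2204.26 × 312.00) = 829 K.

T_m ≈ 829 K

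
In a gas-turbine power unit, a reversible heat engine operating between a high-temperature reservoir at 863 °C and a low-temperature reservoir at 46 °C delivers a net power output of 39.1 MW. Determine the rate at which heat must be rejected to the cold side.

T_H = 863 °C → 863 + 273.15 = 1136.15 K.
T_C = 46 °C → 46 + 273.15 = 319.15 K.
Carnot efficiency: η = 1 − T_C/T_H = 1 − 319.15/1136.15 = 0.7191.
Since Q_C/Q_H = T_C/T_H and Q_H = W/η, Q_C = W·T_C/(T_H − T_C) = 39.1 × 319.15/817.00 = 15.3 MW.

Q̇_C ≈ 15.3 MW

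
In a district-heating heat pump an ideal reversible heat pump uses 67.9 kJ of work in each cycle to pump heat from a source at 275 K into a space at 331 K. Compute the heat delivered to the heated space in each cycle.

Q_H ≈ 401.3 kJ

COP_HP = T_H/(T_H − T_C) = 331.00/56.00 = 5.9107.
Q_H = COP_HP · W = 5.9107 × 67.9 = 401.3 kJ.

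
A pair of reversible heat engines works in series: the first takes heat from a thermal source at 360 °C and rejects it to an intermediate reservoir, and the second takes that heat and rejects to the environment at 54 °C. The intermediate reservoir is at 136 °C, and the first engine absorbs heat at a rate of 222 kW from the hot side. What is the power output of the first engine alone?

Ẇ₁ ≈ 78.5 kW

T_H = 360 °C → 360 + 273.15 = 633.15 K.
T_C = 54 °C → 54 + 273.15 = 327.15 K.
T_m = 136 °C → 136 + 273.15 = 409.15 K.
First-stage efficiency η₁ = 1 − T_m/T_H = 1 − 409.15/633.15 = 0.3538.
W₁ = η₁·Q_H = 0.3538 × 222 = 78.5 kW.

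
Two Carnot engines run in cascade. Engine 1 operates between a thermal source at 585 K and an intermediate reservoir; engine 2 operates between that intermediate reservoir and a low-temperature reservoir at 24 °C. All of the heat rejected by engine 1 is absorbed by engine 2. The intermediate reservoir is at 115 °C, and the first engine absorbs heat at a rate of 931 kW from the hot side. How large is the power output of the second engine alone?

Ẇ₂ ≈ 144.8 kW

T_C = 24 °C → 24 + 273.15 = 297.15 K.
T_m = 115 °C → 115 + 273.15 = 388.15 K.
Heat entering the second stage: Q_m = Q_H·(T_m/T_H) = 931 × 388.15/585.00 = 617.7 kW.
Second-stage efficiency η₂ = 1 − T_C/T_m = 1 − 297.15/388.15 = 0.2344, so W₂ = η₂·Q_m = 144.8 kW.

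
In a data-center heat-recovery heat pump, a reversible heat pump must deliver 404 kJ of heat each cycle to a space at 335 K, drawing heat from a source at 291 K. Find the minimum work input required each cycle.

Reversible heating COP: COP_HP = T_H/(T_H − T_C) = 335.00/44.00 = 7.6136.
W = Q_H/COP_HP = 404/7.6136 = 53.06 kJ.

W_in ≈ 53.06 kJ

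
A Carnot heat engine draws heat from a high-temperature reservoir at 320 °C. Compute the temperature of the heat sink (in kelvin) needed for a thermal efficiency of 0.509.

T_H = 320 °C → 320 + 273.15 = 593.15 K.
From η = 1 − T_C/T_H, T_C = T_H·(1 − η) = 593.15 × (1 − 0.509) = 291 K.

T_C ≈ 291 K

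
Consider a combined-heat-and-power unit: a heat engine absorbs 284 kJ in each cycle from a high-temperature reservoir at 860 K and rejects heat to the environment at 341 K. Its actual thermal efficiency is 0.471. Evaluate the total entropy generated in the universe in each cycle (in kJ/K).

W = η·Q_H = 0.471 × 284 = 133.8 kJ, so Q_C = Q_H − W = 150.2 kJ.
The hot reservoir loses entropy Q_H/T_H = 284/860.00 = 0.3302 kJ/K; the cold reservoir gains Q_C/T_C = 150.2/341.00 = 0.4406 kJ/K.
ΔS_univ = −Q_H/T_H + Q_C/T_C = 0.1103 kJ/K (> 0, since η = 0.471 < η_Carnot = 0.603).

ΔS_univ ≈ 0.1103 kJ/K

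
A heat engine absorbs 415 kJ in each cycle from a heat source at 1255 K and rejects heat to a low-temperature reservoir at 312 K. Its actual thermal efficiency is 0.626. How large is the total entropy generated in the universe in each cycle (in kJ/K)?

ΔS_univ ≈ 0.167 kJ/K

W = η·Q_H = 0.626 × 415 = 259.8 kJ, so Q_C = Q_H − W = 155.2 kJ.
The hot reservoir loses entropy Q_H/T_H = 415/1255.00 = 0.3307 kJ/K; the cold reservoir gains Q_C/T_C = 155.2/312.00 = 0.4975 kJ/K.
ΔS_univ = −Q_H/T_H + Q_C/T_C = 0.167 kJ/K (> 0, since η = 0.626 < η_Carnot = 0.751).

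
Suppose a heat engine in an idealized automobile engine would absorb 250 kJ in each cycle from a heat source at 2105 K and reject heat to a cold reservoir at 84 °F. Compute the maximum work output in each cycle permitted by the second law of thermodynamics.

W_max ≈ 214 kJ

T_C = 84 °F → (84 − 32) × 5/9 = 28.89 °C = 302.04 K.
No engine can exceed the Carnot limit: η_max = 1 − T_C/T_H = 1 − 302.04/2105.00 = 0.8565.
W_max = η_max · Q_H = 0.8565 × 250 = 214 kJ.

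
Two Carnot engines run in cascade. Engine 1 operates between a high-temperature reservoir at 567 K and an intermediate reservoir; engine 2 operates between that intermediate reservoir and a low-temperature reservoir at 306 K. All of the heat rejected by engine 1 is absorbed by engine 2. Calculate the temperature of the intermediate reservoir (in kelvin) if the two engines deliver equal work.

T_m ≈ 436.5 K

For reversible stages Q_m = Q_H·(T_m/T_H). Setting W₁ = Q_H(1 − T_m/T_H) equal to W₂ = Q_m(1 − T_C/T_m) = Q_H·(T_m − T_C)/T_H gives T_H − T_m = T_m − T_C, so T_m = (T_H + T_C)/2 = (567.00 + 306.00)/2 = 436.5 K.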